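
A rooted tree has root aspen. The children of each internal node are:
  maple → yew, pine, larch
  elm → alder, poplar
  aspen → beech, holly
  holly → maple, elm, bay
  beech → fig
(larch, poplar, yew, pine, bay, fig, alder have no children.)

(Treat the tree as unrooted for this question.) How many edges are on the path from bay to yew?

3

The path is bay–holly–maple–yew, which has 3 edges.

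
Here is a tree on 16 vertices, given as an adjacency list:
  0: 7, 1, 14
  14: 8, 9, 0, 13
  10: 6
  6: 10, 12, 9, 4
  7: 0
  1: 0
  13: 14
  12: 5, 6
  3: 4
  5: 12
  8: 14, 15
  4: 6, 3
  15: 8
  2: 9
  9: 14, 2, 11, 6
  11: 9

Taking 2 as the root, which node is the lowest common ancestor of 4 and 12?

6

4's ancestor chain is 4, 6, 9, 2 and 12's is 12, 6, 9, 2; they first meet at 6.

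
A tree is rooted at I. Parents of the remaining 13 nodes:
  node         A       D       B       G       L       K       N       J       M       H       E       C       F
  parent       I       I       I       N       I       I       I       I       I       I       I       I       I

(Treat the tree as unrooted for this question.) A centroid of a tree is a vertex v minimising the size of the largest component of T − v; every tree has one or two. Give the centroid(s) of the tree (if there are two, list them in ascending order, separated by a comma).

I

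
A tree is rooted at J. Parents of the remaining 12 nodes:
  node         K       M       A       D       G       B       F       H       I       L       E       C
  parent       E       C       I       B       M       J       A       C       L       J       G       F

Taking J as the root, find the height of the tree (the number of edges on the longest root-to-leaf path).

9

K sits deepest: J-L-I-A-F-C-M-G-E-K — 9 edges from the root.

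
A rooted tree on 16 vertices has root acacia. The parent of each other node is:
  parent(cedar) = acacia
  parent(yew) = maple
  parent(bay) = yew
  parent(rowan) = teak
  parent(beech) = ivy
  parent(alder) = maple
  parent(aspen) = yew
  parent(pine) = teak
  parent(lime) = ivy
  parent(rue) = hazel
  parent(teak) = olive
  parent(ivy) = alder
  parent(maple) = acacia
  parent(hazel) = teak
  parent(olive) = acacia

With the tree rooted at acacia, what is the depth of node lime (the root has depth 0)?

4

Climbing from lime to the root: lime – ivy – alder – maple – acacia. That's 4 steps.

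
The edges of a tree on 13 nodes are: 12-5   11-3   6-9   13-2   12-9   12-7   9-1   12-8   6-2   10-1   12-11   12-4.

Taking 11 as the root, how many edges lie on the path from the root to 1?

11 → 12 → 9 → 1 — 3 edges.

3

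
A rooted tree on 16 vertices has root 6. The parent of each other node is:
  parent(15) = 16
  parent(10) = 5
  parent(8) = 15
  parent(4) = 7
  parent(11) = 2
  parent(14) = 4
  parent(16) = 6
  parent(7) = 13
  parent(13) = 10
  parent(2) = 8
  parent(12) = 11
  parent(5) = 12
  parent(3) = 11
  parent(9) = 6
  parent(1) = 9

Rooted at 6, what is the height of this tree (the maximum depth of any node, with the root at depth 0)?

12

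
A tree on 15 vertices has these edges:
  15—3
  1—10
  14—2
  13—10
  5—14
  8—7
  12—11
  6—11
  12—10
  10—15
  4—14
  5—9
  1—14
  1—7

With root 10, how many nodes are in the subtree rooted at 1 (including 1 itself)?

1's subtree: {1, 14, 7, 5, 4, 2, 8, 9}, size 8.

8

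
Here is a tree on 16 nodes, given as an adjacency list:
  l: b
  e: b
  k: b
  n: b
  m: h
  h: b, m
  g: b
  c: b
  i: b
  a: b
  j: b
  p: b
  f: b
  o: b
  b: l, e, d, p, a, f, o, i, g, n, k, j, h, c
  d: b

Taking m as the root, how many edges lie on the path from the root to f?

Climbing from f to the root: f – b – h – m. That's 3 steps.

3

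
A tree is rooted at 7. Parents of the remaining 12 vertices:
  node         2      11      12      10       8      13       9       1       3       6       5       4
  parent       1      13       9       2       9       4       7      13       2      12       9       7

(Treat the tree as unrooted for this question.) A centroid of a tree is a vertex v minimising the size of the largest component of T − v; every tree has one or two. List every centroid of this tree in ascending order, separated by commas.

If 4 is removed the pieces have sizes 6, 6, all ≤ ⌊13/2⌋ = 6.
Every other node leaves some component of size > 6, so the centroid is unique.

4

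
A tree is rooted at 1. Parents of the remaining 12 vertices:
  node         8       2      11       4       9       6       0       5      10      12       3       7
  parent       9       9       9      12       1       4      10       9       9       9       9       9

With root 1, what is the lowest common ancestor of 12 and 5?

Path 12→root: 12 9 1; path 5→root: 5 9 1.
First common node: 9.

9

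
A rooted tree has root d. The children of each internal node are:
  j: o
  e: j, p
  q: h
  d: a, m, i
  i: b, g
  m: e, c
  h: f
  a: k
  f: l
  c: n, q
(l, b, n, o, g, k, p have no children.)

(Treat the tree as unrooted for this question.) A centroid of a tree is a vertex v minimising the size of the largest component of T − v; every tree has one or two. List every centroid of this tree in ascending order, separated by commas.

m

Removing m splits the tree into components of sizes 6, 6, 4; the largest is 6 ≤ ⌊17/2⌋ = 8.
Every other node leaves some component of size > 8, so the centroid is unique.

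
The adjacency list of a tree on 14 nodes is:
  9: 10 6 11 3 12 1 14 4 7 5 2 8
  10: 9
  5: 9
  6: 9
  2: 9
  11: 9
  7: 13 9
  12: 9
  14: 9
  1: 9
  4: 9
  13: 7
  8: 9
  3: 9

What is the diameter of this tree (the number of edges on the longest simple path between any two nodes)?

3

BFS from 13 reaches 5 last, at distance 3; BFS from 5 confirms no node is farther.
Path: 13–7–9–5.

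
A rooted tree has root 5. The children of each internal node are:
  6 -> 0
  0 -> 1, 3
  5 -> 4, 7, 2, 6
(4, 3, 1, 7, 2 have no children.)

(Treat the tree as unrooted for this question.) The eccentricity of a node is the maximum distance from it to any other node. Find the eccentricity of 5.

A farthest node from 5 is 3 (1 also at distance 3).
The path 5 – 6 – 0 – 3 has 3 edges.

3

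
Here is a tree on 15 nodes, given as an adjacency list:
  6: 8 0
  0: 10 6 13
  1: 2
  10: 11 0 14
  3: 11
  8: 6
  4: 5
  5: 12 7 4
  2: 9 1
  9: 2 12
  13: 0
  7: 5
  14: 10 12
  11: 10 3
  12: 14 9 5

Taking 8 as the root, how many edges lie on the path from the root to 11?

4

8–6–0–10–11 — 4 edges.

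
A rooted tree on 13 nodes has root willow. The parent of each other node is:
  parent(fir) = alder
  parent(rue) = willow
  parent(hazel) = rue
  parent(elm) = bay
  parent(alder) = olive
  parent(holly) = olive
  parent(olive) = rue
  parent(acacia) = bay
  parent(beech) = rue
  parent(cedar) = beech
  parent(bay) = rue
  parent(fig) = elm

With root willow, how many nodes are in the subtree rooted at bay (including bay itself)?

4

The subtree rooted at bay contains: bay, acacia, elm, fig — 4 nodes.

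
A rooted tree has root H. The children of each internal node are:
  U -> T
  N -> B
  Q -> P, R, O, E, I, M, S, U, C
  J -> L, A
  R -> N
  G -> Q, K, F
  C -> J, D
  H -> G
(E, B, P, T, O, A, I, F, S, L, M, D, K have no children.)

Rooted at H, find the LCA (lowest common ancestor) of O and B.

Q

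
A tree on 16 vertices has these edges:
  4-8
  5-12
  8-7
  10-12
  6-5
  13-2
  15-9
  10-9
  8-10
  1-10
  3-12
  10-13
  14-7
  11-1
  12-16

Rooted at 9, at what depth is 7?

9 → 10 → 8 → 7 — 3 edges.

3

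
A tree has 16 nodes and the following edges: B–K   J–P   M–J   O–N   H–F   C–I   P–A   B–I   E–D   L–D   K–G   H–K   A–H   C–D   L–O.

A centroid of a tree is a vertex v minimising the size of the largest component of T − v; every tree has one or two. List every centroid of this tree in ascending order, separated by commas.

B, K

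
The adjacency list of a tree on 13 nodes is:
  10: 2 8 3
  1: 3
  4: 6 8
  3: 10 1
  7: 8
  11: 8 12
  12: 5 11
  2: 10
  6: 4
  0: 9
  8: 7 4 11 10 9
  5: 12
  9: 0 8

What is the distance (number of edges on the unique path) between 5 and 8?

3

Walking from 5: 5–12–11–8. Length 3.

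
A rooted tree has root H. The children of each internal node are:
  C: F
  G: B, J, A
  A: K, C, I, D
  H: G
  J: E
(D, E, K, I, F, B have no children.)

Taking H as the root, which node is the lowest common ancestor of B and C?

G

Ancestors of B (toward the root): B, G, H.
Ancestors of C: C, A, G, H.
The deepest node appearing in both lists is G.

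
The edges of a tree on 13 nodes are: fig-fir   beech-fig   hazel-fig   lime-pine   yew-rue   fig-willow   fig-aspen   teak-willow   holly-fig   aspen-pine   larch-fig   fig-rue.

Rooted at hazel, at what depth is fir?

2

hazel – fig – fir — 2 edges.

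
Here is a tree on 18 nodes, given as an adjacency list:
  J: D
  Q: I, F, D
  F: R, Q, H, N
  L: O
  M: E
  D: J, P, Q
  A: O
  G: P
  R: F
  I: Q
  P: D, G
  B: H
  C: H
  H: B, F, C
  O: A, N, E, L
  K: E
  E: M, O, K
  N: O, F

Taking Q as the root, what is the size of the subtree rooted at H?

The subtree rooted at H contains: H, B, C — 3 nodes.

3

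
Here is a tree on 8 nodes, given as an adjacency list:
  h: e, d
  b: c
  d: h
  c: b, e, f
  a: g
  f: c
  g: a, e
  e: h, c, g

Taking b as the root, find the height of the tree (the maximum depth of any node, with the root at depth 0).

4

d sits deepest: b–c–e–h–d — 4 edges from the root.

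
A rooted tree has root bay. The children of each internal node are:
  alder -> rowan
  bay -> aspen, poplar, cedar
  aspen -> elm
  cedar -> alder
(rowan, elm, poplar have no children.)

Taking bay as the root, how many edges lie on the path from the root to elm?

2

Climbing from elm to the root: elm → aspen → bay. That's 2 steps.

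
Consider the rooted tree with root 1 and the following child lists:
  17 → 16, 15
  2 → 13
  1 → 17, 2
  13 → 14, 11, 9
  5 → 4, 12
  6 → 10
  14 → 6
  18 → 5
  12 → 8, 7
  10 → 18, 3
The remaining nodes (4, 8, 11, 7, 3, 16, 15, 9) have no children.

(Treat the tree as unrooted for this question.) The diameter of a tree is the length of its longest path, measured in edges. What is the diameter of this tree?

11

BFS from 8 reaches 16 last, at distance 11; BFS from 16 confirms no node is farther.
Path: 8 - 12 - 5 - 18 - 10 - 6 - 14 - 13 - 2 - 1 - 17 - 16.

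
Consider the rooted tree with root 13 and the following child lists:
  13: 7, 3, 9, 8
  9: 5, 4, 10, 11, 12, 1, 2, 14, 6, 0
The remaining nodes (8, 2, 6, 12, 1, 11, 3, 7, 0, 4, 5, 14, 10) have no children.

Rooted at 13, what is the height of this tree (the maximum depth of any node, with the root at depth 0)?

2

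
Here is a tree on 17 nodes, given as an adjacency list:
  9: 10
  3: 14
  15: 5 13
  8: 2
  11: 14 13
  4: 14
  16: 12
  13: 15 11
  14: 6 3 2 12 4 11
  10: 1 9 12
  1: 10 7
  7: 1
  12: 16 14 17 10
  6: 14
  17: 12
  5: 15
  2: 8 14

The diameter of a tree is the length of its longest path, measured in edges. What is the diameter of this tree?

Starting from 5, a farthest node is 7 at distance 8.
One longest path: 5 - 15 - 13 - 11 - 14 - 12 - 10 - 1 - 7.
So the diameter is 8.

8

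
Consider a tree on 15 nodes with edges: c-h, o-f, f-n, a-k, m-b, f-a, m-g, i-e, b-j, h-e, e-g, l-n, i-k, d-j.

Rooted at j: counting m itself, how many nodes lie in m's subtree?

m's subtree: {m, g, e, h, i, c, k, a, f, o, n, l}, size 12.

12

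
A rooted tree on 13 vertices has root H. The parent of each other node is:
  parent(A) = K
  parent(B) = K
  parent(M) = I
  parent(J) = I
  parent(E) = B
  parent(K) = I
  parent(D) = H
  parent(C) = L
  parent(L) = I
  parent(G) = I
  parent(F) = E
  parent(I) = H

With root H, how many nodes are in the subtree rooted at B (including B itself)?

3

B's subtree: {B, E, F}, size 3.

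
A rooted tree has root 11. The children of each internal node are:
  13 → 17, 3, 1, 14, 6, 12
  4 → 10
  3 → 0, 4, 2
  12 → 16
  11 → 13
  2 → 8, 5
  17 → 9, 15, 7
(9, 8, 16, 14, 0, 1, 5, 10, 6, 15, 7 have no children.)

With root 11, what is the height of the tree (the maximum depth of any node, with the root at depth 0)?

5 sits deepest: 11–13–3–2–5 — 4 edges from the root.

4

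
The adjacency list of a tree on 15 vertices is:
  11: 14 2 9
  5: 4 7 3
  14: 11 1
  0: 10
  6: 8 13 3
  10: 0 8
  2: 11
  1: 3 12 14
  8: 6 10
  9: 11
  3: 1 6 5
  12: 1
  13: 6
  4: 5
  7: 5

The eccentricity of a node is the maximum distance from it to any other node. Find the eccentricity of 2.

8

Distances from 2 peak at 8, attained at 0.
2 – 11 – 14 – 1 – 3 – 6 – 8 – 10 – 0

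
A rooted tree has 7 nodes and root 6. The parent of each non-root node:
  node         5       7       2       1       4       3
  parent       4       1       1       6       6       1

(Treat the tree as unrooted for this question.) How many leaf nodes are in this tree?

4

Degree-1 nodes: 2, 3, 5, 7 — 4 of them.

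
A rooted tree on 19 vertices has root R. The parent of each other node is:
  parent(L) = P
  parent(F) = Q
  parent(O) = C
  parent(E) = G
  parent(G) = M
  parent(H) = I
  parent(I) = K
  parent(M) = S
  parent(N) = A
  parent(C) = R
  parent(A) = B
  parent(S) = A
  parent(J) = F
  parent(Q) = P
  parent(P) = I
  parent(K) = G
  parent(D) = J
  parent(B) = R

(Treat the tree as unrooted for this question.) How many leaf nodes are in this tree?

Exactly 6 nodes have a single neighbour: D, E, H, L, N, O.

6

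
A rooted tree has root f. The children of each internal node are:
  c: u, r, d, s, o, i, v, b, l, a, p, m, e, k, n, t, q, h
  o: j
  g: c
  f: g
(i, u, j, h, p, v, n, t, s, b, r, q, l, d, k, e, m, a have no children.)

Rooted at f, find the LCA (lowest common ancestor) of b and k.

c

b's ancestor chain is b, c, g, f and k's is k, c, g, f; they first meet at c.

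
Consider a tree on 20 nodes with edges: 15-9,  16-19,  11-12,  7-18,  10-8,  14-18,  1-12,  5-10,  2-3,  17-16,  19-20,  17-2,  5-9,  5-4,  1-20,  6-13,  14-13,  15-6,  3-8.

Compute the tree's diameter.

18

A longest path is 11 – 12 – 1 – 20 – 19 – 16 – 17 – 2 – 3 – 8 – 10 – 5 – 9 – 15 – 6 – 13 – 14 – 18 – 7, with 18 edges.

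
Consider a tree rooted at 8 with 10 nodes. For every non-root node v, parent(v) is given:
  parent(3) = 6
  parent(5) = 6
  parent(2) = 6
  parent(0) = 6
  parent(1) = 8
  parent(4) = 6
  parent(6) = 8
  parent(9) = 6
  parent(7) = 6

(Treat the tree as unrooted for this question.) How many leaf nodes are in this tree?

8

Exactly 8 nodes have a single neighbour: 0, 1, 2, 3, 4, 5, 7, 9.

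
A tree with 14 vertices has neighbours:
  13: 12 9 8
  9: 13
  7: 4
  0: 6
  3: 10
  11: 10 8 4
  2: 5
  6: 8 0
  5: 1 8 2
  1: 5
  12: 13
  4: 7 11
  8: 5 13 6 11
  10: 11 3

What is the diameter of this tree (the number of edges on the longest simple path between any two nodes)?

5

BFS from 3 reaches 0 last, at distance 5; BFS from 0 confirms no node is farther.
Path: 3 – 10 – 11 – 8 – 6 – 0.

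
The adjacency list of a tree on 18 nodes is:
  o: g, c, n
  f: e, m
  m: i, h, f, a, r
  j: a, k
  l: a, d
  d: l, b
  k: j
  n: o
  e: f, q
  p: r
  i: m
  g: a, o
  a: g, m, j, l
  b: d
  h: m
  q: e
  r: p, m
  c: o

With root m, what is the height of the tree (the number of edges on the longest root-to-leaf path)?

4

The longest root-to-leaf path is m-a-l-d-b (4 edges).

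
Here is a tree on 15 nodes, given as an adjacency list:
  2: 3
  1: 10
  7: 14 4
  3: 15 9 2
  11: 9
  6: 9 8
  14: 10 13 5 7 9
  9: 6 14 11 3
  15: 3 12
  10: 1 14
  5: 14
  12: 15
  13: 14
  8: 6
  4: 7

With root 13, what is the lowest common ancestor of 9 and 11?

9

Ancestors of 9 (toward the root): 9, 14, 13.
Ancestors of 11: 11, 9, 14, 13.
The deepest node appearing in both lists is 9.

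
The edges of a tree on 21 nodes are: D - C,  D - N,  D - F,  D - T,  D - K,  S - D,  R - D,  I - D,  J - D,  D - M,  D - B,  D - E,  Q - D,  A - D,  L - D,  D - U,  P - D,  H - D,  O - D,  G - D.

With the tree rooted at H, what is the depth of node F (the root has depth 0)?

Path from H to F: H – D – F, which has 2 edges.

2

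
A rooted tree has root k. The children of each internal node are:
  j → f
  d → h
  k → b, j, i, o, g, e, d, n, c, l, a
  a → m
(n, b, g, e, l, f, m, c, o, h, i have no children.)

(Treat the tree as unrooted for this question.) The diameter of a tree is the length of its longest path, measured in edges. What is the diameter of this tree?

Starting from f, a farthest node is h at distance 4.
One longest path: f – j – k – d – h.
So the diameter is 4.

4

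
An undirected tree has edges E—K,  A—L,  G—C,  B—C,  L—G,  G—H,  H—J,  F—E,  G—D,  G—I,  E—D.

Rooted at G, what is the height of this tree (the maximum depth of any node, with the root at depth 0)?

3

The longest root-to-leaf path is G – D – E – K (3 edges).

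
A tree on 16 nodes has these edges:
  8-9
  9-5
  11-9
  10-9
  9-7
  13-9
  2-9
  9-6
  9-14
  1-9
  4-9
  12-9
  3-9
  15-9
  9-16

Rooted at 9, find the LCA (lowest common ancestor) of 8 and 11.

8's ancestor chain is 8, 9 and 11's is 11, 9; they first meet at 9.

9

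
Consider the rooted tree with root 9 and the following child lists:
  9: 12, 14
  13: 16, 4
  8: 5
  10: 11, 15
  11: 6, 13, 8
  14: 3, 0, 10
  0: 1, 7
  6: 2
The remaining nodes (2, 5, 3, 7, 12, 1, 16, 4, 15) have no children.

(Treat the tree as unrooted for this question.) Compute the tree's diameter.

6

BFS from 12 reaches 5 last, at distance 6; BFS from 5 confirms no node is farther.
Path: 12–9–14–10–11–8–5.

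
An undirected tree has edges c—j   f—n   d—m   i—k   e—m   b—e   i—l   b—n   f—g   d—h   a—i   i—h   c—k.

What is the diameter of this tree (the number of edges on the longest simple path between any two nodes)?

11

A longest path is g-f-n-b-e-m-d-h-i-k-c-j, with 11 edges.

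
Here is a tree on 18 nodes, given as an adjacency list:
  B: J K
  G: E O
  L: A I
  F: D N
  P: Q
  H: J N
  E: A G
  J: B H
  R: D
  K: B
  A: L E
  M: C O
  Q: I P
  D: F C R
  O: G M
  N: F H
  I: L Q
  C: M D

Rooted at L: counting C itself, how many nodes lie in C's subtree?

Descendants of C (including itself): C, D, F, R, N, H, J, B, K. That's 9.

9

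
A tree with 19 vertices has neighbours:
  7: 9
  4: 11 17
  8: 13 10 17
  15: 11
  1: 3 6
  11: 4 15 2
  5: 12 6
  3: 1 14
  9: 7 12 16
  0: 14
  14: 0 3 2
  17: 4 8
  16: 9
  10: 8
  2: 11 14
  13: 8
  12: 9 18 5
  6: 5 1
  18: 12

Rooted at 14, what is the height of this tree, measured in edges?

The longest root-to-leaf path is 14 → 3 → 1 → 6 → 5 → 12 → 9 → 16 (7 edges).

7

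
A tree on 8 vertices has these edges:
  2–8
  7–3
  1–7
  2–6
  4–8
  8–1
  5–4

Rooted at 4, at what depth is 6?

4 → 8 → 2 → 6 — 3 edges.

3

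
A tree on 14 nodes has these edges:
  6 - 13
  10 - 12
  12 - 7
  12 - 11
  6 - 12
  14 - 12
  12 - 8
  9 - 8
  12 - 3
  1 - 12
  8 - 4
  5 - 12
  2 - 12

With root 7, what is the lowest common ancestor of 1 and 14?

12

Path 1→root: 1 12 7; path 14→root: 14 12 7.
First common node: 12.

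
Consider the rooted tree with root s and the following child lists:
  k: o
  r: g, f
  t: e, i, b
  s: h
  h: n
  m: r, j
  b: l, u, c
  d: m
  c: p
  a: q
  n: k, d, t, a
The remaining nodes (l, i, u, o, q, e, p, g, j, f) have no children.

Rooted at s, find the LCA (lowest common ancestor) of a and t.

Path a→root: a n h s; path t→root: t n h s.
First common node: n.

n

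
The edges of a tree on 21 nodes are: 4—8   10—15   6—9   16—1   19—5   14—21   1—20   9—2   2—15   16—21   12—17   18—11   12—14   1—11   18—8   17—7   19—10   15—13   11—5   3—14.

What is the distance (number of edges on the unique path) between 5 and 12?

6

The path is 5–11–1–16–21–14–12, which has 6 edges.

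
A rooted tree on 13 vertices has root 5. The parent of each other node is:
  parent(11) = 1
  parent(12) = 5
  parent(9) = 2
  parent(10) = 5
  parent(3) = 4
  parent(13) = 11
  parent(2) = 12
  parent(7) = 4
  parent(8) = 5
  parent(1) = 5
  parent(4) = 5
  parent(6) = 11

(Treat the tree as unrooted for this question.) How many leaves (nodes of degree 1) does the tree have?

7

The leaves are 3, 6, 7, 8, 9, 10, 13.
That is 7 leaves.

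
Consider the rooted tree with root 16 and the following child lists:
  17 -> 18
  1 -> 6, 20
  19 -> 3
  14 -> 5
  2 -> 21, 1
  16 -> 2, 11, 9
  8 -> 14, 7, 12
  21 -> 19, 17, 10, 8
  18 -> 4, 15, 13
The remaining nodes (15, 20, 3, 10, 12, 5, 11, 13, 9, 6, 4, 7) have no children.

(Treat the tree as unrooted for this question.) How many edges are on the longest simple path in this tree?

A longest path is 5 – 14 – 8 – 21 – 17 – 18 – 15, with 6 edges.

6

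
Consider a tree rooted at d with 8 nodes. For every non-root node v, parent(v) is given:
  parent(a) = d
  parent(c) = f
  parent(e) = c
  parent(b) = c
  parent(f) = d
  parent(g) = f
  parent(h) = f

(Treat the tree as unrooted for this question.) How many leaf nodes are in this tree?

Degree-1 nodes: a, b, e, g, h — 5 of them.

5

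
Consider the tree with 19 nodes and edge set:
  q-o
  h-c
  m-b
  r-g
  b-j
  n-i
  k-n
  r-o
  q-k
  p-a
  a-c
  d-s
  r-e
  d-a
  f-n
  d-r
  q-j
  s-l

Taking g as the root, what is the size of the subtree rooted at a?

Descendants of a (including itself): a, c, p, h. That's 4.

4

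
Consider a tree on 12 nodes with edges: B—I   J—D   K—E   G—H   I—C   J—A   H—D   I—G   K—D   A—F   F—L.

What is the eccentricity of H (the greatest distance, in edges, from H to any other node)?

5

The node farthest from H is L, via H – D – J – A – F – L — 5 edges.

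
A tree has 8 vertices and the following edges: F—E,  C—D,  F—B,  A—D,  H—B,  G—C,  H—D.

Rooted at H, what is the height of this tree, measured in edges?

A deepest node is G, reached by H–D–C–G.
That path has 3 edges, so the height is 3.

3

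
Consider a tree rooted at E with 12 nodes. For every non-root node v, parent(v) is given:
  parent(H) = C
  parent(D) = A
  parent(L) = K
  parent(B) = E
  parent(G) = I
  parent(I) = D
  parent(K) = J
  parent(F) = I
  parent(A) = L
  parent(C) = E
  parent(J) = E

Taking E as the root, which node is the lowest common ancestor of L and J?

J

Ancestors of L (toward the root): L, K, J, E.
Ancestors of J: J, E.
The deepest node appearing in both lists is J.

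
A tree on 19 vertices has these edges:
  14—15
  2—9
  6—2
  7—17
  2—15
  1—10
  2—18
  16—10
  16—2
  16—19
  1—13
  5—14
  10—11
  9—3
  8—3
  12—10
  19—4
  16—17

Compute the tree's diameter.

Starting from 5, a farthest node is 13 at distance 7.
One longest path: 5 - 14 - 15 - 2 - 16 - 10 - 1 - 13.
So the diameter is 7.

7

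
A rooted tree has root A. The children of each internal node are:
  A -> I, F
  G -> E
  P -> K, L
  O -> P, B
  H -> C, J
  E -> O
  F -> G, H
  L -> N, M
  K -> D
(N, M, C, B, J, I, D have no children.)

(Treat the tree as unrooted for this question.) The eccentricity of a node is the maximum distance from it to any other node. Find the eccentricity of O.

5

Distances from O peak at 5, attained at I (C, J also at distance 5).
O-E-G-F-A-I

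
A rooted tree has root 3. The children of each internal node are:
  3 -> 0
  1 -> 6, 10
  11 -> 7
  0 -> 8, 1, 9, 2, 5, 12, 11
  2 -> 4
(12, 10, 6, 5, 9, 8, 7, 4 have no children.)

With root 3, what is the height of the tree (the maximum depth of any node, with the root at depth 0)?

3

A deepest node is 4, reached by 3 – 0 – 2 – 4.
That path has 3 edges, so the height is 3.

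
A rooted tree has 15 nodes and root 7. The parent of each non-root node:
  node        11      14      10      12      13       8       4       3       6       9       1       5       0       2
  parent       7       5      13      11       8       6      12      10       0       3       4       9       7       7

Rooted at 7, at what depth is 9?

7

Path from 7 to 9: 7 → 0 → 6 → 8 → 13 → 10 → 3 → 9, which has 7 edges.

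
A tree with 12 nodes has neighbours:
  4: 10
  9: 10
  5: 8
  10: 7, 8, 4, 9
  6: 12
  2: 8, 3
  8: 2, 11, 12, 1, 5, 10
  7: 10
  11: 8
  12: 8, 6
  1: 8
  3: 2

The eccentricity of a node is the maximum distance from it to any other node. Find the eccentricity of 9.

4

The node farthest from 9 is 3 (6 also at distance 4), via 9-10-8-2-3 — 4 edges.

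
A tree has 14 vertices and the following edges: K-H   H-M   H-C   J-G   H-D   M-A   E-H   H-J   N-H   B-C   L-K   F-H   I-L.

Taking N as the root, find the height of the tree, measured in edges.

4

I sits deepest: N–H–K–L–I — 4 edges from the root.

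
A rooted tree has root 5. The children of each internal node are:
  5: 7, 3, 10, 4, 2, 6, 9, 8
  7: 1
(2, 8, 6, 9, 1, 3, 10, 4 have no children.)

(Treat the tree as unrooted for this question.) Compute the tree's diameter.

A longest path is 1 – 7 – 5 – 2, with 3 edges.

3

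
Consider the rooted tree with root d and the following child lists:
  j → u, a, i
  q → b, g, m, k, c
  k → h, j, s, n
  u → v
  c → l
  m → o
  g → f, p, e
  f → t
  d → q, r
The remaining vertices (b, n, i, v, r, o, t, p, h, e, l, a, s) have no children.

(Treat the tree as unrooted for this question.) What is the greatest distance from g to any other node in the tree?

The node farthest from g is v, via g–q–k–j–u–v — 5 edges.

5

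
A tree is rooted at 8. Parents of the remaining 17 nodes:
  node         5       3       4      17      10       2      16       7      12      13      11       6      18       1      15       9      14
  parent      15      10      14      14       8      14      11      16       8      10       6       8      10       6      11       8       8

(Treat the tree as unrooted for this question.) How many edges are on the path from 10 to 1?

The path is 10 - 8 - 6 - 1, which has 3 edges.

3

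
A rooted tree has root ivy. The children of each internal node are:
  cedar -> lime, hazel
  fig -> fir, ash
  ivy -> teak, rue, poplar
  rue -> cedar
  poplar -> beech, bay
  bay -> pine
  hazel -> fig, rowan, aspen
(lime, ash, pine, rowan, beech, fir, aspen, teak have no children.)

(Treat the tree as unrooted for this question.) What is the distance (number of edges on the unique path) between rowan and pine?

Walking from rowan: rowan–hazel–cedar–rue–ivy–poplar–bay–pine. Length 7.

7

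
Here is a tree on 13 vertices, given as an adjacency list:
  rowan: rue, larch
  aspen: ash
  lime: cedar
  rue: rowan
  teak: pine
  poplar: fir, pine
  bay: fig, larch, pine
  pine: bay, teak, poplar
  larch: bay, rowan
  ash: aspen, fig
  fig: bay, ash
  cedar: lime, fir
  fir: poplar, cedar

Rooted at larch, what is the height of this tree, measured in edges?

The longest root-to-leaf path is larch → bay → pine → poplar → fir → cedar → lime (6 edges).

6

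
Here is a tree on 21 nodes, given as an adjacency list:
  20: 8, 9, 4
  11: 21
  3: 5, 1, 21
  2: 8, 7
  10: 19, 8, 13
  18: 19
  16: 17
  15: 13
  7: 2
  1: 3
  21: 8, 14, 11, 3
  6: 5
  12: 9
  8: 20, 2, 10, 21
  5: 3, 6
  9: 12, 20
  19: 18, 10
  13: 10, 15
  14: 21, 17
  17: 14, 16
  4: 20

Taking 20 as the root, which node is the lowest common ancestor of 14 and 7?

Path 14→root: 14 21 8 20; path 7→root: 7 2 8 20.
First common node: 8.

8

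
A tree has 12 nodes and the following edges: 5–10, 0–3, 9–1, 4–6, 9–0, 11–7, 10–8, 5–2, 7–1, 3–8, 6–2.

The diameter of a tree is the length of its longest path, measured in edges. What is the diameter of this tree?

BFS from 11 reaches 4 last, at distance 11; BFS from 4 confirms no node is farther.
Path: 11 - 7 - 1 - 9 - 0 - 3 - 8 - 10 - 5 - 2 - 6 - 4.

11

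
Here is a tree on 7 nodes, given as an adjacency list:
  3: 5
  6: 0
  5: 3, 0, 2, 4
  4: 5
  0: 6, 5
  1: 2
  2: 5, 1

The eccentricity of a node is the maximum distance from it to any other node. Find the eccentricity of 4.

3

Distances from 4 peak at 3, attained at 1 (6 also at distance 3).
4–5–2–1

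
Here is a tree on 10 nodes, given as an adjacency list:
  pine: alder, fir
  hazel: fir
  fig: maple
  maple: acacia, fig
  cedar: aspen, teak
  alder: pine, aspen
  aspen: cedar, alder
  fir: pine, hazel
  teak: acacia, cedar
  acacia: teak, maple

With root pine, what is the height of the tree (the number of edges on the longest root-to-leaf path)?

7

fig sits deepest: pine–alder–aspen–cedar–teak–acacia–maple–fig — 7 edges from the root.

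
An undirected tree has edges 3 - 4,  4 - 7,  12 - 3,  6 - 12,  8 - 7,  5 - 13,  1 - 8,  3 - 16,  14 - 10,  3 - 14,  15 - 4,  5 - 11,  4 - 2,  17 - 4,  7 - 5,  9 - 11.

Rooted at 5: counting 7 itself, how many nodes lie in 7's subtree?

13

Descendants of 7 (including itself): 7, 4, 8, 3, 17, 15, 2, 1, 14, 12, 16, 10, 6. That's 13.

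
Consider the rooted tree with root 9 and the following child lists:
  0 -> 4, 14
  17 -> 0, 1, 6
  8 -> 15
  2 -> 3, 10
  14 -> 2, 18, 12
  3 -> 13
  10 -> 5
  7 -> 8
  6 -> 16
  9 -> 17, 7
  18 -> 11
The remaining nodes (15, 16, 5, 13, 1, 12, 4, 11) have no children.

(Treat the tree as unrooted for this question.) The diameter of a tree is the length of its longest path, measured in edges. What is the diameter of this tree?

9

A longest path is 15 – 8 – 7 – 9 – 17 – 0 – 14 – 2 – 10 – 5, with 9 edges.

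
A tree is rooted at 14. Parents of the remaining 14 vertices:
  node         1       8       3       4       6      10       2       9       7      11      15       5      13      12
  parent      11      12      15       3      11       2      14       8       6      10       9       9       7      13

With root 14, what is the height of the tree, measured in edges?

12

4 sits deepest: 14 – 2 – 10 – 11 – 6 – 7 – 13 – 12 – 8 – 9 – 15 – 3 – 4 — 12 edges from the root.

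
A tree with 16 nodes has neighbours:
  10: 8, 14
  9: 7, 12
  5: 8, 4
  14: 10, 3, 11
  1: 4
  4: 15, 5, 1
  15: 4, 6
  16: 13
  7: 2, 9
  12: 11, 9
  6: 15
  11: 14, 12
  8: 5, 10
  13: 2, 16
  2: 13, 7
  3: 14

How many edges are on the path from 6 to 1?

6–15–4–1: 3 edges.

3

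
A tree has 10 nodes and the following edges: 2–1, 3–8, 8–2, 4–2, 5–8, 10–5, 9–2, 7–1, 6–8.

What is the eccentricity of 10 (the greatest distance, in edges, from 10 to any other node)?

Distances from 10 peak at 5, attained at 7.
10 – 5 – 8 – 2 – 1 – 7

5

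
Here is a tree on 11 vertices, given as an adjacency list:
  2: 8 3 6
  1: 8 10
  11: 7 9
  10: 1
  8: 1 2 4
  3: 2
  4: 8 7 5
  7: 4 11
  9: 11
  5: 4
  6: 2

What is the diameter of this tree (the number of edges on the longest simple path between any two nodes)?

6

A longest path is 9 - 11 - 7 - 4 - 8 - 2 - 3, with 6 edges.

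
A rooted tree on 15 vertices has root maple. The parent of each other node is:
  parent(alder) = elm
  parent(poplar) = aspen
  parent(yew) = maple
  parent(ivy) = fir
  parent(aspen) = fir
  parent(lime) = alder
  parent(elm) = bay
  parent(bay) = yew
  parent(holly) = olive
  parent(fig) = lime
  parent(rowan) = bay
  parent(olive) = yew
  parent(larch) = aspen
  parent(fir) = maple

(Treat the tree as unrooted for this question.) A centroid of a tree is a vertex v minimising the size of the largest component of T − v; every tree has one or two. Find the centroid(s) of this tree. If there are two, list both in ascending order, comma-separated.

yew

Removing yew splits the tree into components of sizes 6, 6, 2; the largest is 6 ≤ ⌊15/2⌋ = 7.
Every other node leaves some component of size > 7, so the centroid is unique.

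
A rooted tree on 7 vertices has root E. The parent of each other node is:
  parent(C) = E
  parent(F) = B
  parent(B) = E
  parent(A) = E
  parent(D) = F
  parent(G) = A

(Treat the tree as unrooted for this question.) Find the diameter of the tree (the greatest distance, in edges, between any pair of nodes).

5

A longest path is D–F–B–E–A–G, with 5 edges.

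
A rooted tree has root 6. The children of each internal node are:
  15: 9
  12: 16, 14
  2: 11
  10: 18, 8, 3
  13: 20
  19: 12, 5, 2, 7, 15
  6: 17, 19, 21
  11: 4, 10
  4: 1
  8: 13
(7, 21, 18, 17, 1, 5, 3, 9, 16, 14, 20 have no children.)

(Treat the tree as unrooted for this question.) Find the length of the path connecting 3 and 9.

6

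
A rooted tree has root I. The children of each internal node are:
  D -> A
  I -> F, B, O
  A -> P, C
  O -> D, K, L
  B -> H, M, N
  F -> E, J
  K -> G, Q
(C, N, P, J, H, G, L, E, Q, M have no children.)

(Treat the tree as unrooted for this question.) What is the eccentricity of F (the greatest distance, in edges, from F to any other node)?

The node farthest from F is P (C also at distance 5), via F-I-O-D-A-P — 5 edges.

5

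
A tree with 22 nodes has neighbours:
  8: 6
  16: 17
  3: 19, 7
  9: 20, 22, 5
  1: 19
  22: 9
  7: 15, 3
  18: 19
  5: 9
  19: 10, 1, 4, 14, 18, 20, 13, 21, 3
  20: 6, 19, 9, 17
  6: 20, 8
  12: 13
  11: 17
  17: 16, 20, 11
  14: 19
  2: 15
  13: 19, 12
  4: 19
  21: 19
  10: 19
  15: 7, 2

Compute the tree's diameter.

BFS from 2 reaches 5 last, at distance 7; BFS from 5 confirms no node is farther.
Path: 2 – 15 – 7 – 3 – 19 – 20 – 9 – 5.

7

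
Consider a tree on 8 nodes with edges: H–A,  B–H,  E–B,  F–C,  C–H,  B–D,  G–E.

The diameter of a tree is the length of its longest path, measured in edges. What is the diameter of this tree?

5

Starting from G, a farthest node is F at distance 5.
One longest path: G-E-B-H-C-F.
So the diameter is 5.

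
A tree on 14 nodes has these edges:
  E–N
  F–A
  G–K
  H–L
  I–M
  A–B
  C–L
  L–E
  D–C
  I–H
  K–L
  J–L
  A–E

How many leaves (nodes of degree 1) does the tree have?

7

Degree-1 nodes: B, D, F, G, J, M, N — 7 of them.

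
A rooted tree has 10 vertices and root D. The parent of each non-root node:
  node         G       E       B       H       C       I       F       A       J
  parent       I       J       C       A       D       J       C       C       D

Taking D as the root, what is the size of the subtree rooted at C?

5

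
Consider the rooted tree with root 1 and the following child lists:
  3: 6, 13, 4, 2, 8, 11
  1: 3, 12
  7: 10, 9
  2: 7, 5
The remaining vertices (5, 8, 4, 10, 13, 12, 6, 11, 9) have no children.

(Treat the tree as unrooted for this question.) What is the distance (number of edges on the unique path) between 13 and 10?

4

13 – 3 – 2 – 7 – 10: 4 edges.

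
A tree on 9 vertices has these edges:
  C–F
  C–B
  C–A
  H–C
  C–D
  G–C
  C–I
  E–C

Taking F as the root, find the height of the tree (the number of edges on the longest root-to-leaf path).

2

G sits deepest: F – C – G — 2 edges from the root.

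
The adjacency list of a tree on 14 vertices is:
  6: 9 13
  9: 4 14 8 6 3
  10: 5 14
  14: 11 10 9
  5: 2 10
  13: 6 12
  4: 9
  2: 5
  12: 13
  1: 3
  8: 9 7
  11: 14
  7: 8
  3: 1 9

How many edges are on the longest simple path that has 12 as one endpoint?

7

A farthest node from 12 is 2.
The path 12-13-6-9-14-10-5-2 has 7 edges.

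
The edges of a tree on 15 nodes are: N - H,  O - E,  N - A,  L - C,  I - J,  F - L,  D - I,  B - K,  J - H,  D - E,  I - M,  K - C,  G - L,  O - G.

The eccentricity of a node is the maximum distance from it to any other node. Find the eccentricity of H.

10

The node farthest from H is B, via H–J–I–D–E–O–G–L–C–K–B — 10 edges.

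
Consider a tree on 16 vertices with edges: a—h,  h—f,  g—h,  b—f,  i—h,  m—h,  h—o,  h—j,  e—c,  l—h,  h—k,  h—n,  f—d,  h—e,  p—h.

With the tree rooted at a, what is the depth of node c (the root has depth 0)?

3

a–h–e–c — 3 edges.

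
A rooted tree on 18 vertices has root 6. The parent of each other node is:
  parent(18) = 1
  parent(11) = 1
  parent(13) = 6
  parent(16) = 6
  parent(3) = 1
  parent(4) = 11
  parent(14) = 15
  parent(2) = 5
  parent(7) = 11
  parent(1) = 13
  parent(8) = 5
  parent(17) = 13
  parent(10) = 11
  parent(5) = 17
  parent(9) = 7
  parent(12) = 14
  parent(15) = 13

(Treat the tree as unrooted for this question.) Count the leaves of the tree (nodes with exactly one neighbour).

9

The leaves are 2, 3, 4, 8, 9, 10, 12, 16, 18.
That is 9 leaves.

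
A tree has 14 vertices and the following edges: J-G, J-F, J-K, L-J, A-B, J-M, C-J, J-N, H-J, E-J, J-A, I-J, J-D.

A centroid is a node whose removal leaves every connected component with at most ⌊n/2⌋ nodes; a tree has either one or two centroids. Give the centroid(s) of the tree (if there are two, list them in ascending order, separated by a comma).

J

Delete J: the remaining components have sizes 2, 1, 1, 1, 1, 1, 1, 1, 1, 1, 1, 1. Max 2 ≤ 7, so J is a centroid.
Every other node leaves some component of size > 7, so the centroid is unique.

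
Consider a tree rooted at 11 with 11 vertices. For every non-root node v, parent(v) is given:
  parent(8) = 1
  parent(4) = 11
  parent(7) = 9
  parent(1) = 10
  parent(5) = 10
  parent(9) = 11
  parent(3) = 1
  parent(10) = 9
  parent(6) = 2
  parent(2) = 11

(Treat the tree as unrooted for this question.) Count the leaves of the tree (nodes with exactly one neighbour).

6

Exactly 6 nodes have a single neighbour: 3, 4, 5, 6, 7, 8.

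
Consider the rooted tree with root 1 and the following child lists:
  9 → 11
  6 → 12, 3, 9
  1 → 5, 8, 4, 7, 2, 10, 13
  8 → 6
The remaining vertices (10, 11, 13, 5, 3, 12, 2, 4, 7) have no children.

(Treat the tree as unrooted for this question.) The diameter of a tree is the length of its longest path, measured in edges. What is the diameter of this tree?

5

A longest path is 11 – 9 – 6 – 8 – 1 – 5, with 5 edges.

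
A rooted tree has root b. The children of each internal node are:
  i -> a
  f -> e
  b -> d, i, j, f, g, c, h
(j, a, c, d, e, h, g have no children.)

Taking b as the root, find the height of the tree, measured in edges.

2

e sits deepest: b-f-e — 2 edges from the root.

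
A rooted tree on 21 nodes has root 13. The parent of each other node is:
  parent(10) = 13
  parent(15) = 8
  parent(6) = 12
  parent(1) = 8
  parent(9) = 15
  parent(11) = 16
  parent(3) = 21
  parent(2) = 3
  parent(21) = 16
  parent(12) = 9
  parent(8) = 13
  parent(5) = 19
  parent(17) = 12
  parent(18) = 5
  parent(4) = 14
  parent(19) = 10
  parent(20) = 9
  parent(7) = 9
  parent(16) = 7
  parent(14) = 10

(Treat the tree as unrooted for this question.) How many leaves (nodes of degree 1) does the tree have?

8

The leaves are 1, 2, 4, 6, 11, 17, 18, 20.
That is 8 leaves.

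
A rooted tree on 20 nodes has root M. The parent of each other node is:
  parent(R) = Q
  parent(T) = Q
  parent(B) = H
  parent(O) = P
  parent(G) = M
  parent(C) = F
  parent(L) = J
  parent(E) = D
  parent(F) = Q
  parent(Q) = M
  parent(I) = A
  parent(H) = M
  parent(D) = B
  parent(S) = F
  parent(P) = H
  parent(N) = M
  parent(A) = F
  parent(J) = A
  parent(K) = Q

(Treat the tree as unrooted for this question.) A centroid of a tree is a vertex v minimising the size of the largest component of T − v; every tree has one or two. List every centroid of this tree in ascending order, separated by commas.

Delete Q: the remaining components have sizes 9, 7, 1, 1, 1. Max 9 ≤ 10, so Q is a centroid.
Every other node leaves some component of size > 10, so the centroid is unique.

Q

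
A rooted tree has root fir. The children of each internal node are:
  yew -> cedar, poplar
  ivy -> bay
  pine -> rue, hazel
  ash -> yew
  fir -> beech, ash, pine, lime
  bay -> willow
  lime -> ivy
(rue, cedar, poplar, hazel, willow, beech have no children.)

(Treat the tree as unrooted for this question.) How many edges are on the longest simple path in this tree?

7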